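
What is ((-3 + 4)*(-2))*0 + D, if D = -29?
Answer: -29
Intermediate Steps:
((-3 + 4)*(-2))*0 + D = ((-3 + 4)*(-2))*0 - 29 = (1*(-2))*0 - 29 = -2*0 - 29 = 0 - 29 = -29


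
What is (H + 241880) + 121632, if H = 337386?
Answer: 700898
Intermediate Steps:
(H + 241880) + 121632 = (337386 + 241880) + 121632 = 579266 + 121632 = 700898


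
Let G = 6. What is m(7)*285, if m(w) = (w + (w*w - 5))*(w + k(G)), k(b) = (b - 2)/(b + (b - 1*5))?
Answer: 770355/7 ≈ 1.1005e+5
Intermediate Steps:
k(b) = (-2 + b)/(-5 + 2*b) (k(b) = (-2 + b)/(b + (b - 5)) = (-2 + b)/(b + (-5 + b)) = (-2 + b)/(-5 + 2*b))
m(w) = (4/7 + w)*(-5 + w + w²) (m(w) = (w + (w*w - 5))*(w + (-2 + 6)/(-5 + 2*6)) = (w + (w² - 5))*(w + 4/(-5 + 12)) = (w + (-5 + w²))*(w + 4/7) = (-5 + w + w²)*(w + (⅐)*4) = (-5 + w + w²)*(w + 4/7) = (-5 + w + w²)*(4/7 + w) = (4/7 + w)*(-5 + w + w²))
m(7)*285 = (-20/7 + 7³ - 31/7*7 + (11/7)*7²)*285 = (-20/7 + 343 - 31 + (11/7)*49)*285 = (-20/7 + 343 - 31 + 77)*285 = (2703/7)*285 = 770355/7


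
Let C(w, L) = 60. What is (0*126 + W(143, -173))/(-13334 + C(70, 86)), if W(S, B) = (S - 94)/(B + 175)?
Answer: -49/26548 ≈ -0.0018457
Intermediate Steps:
W(S, B) = (-94 + S)/(175 + B)
(0*126 + W(143, -173))/(-13334 + C(70, 86)) = (0*126 + (-94 + 143)/(175 - 173))/(-13334 + 60) = (0 + 49/2)/(-13274) = (0 + (1/2)*49)*(-1/13274) = (0 + 49/2)*(-1/13274) = (49/2)*(-1/13274) = -49/26548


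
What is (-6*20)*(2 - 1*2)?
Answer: 0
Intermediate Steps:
(-6*20)*(2 - 1*2) = -120*(2 - 2) = -120*0 = 0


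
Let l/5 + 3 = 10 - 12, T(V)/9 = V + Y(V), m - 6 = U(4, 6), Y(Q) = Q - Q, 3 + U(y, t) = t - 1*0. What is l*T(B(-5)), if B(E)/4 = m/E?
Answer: 1620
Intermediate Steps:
U(y, t) = -3 + t (U(y, t) = -3 + (t - 1*0) = -3 + (t + 0) = -3 + t)
Y(Q) = 0
m = 9 (m = 6 + (-3 + 6) = 6 + 3 = 9)
B(E) = 36/E (B(E) = 4*(9/E) = 36/E)
T(V) = 9*V (T(V) = 9*(V + 0) = 9*V)
l = -25 (l = -15 + 5*(10 - 12) = -15 + 5*(-2) = -15 - 10 = -25)
l*T(B(-5)) = -225*36/(-5) = -225*36*(-⅕) = -225*(-36)/5 = -25*(-324/5) = 1620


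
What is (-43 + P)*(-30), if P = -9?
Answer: 1560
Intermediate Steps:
(-43 + P)*(-30) = (-43 - 9)*(-30) = -52*(-30) = 1560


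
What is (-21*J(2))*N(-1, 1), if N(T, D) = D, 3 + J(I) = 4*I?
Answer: -105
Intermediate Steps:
J(I) = -3 + 4*I
(-21*J(2))*N(-1, 1) = -21*(-3 + 4*2)*1 = -21*(-3 + 8)*1 = -21*5*1 = -105*1 = -105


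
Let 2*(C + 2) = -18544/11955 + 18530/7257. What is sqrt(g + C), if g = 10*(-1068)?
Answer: I*sqrt(8933118535628677785)/28919145 ≈ 103.35*I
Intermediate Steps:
C = -43346233/28919145 (C = -2 + (-18544/11955 + 18530/7257)/2 = -2 + (1/2)*(28984114/28919145) = -2 + 14492057/28919145 = -43346233/28919145 ≈ -1.4989)
g = -10680
sqrt(g + C) = sqrt(-10680 - 43346233/28919145) = sqrt(-308899814833/28919145) = I*sqrt(8933118535628677785)/28919145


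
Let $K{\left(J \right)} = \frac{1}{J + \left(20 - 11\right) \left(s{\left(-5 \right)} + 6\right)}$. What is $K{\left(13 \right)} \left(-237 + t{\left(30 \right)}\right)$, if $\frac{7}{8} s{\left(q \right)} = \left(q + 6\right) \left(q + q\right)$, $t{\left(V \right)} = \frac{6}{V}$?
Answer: $\frac{8288}{1255} \approx 6.604$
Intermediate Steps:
$s{\left(q \right)} = \frac{16 q \left(6 + q\right)}{7}$ ($s{\left(q \right)} = \frac{8 \left(q + 6\right) \left(q + q\right)}{7} = \frac{8 \left(6 + q\right) 2 q}{7} = \frac{8 \cdot 2 q \left(6 + q\right)}{7} = \frac{16 q \left(6 + q\right)}{7}$)
$K{\left(J \right)} = \frac{1}{- \frac{342}{7} + J}$ ($K{\left(J \right)} = \frac{1}{J + \left(20 - 11\right) \left(\frac{16}{7} \left(-5\right) \left(6 - 5\right) + 6\right)} = \frac{1}{J + 9 \left(\frac{16}{7} \left(-5\right) 1 + 6\right)} = \frac{1}{J + 9 \left(- \frac{80}{7} + 6\right)} = \frac{1}{J + 9 \left(- \frac{38}{7}\right)} = \frac{1}{J - \frac{342}{7}} = \frac{1}{- \frac{342}{7} + J}$)
$K{\left(13 \right)} \left(-237 + t{\left(30 \right)}\right) = \frac{7}{-342 + 7 \cdot 13} \left(-237 + \frac{6}{30}\right) = \frac{7}{-342 + 91} \left(-237 + 6 \cdot \frac{1}{30}\right) = \frac{7}{-251} \left(-237 + \frac{1}{5}\right) = 7 \left(- \frac{1}{251}\right) \left(- \frac{1184}{5}\right) = \left(- \frac{7}{251}\right) \left(- \frac{1184}{5}\right) = \frac{8288}{1255}$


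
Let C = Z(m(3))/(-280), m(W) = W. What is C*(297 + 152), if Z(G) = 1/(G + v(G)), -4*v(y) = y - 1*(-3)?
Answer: -449/420 ≈ -1.0690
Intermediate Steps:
v(y) = -3/4 - y/4 (v(y) = -(y - 1*(-3))/4 = -(y + 3)/4 = -(3 + y)/4 = -3/4 - y/4)
Z(G) = 1/(-3/4 + 3*G/4) (Z(G) = 1/(G + (-3/4 - G/4)) = 1/(-3/4 + 3*G/4))
C = -1/420 (C = (4/(3*(-1 + 3)))/(-280) = ((4/3)/2)*(-1/280) = ((4/3)*(1/2))*(-1/280) = (2/3)*(-1/280) = -1/420 ≈ -0.0023810)
C*(297 + 152) = -(297 + 152)/420 = -1/420*449 = -449/420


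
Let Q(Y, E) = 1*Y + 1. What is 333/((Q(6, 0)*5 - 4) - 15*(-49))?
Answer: 333/766 ≈ 0.43473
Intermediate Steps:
Q(Y, E) = 1 + Y (Q(Y, E) = Y + 1 = 1 + Y)
333/((Q(6, 0)*5 - 4) - 15*(-49)) = 333/(((1 + 6)*5 - 4) - 15*(-49)) = 333/((7*5 - 4) + 735) = 333/((35 - 4) + 735) = 333/(31 + 735) = 333/766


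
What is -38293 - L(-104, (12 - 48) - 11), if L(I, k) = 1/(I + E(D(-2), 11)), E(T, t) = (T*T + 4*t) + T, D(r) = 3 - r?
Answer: -1148789/30 ≈ -38293.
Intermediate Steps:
E(T, t) = T + T² + 4*t (E(T, t) = (T² + 4*t) + T = T + T² + 4*t)
L(I, k) = 1/(74 + I) (L(I, k) = 1/(I + ((3 - 1*(-2)) + (3 - 1*(-2))² + 4*11)) = 1/(I + ((3 + 2) + (3 + 2)² + 44)) = 1/(I + (5 + 5² + 44)) = 1/(I + (5 + 25 + 44)) = 1/(I + 74) = 1/(74 + I))
-38293 - L(-104, (12 - 48) - 11) = -38293 - 1/(74 - 104) = -38293 - 1/(-30) = -38293 - 1*(-1/30) = -38293 + 1/30 = -1148789/30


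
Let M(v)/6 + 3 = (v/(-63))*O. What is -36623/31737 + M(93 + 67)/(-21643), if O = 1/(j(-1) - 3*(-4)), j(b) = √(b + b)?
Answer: (-5544422261*√2 + 66529681852*I)/(4808187237*(√2 - 12*I)) ≈ -1.1531 - 6.8199e-6*I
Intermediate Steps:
j(b) = √2*√b (j(b) = √(2*b) = √2*√b)
O = 1/(12 + I*√2) (O = 1/(√2*√(-1) - 3*(-4)) = 1/(√2*I + 12) = 1/(I*√2 + 12) = 1/(12 + I*√2) ≈ 0.082192 - 0.0096864*I)
M(v) = -18 - 2*v*(6/73 - I*√2/146)/21 (M(v) = -18 + 6*((v/(-63))*(6/73 - I*√2/146)) = -18 + 6*((v*(-1/63))*(6/73 - I*√2/146)) = -18 + 6*((-v/63)*(6/73 - I*√2/146)) = -18 + 6*(-v*(6/73 - I*√2/146)/63) = -18 - 2*v*(6/73 - I*√2/146)/21)
-36623/31737 + M(93 + 67)/(-21643) = -36623/31737 + (-18 - 4*(93 + 67)/511 + I*(93 + 67)*√2/1533)/(-21643) = -36623*1/31737 + (-18 - 4/511*160 + (1/1533)*I*160*√2)*(-1/21643) = -36623/31737 + (-18 - 640/511 + 160*I*√2/1533)*(-1/21643) = -36623/31737 + (-9838/511 + 160*I*√2/1533)*(-1/21643) = -36623/31737 + (9838/11059573 - 160*I*√2/33178719) = -404722513373/350997668301 - 160*I*√2/33178719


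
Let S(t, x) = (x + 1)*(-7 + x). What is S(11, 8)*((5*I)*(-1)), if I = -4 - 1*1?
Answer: 225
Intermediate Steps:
S(t, x) = (1 + x)*(-7 + x)
I = -5 (I = -4 - 1 = -5)
S(11, 8)*((5*I)*(-1)) = (-7 + 8² - 6*8)*((5*(-5))*(-1)) = (-7 + 64 - 48)*(-25*(-1)) = 9*25 = 225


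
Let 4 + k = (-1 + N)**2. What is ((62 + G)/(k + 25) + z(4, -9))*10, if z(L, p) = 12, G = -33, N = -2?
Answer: 389/3 ≈ 129.67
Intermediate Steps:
k = 5 (k = -4 + (-1 - 2)**2 = -4 + (-3)**2 = -4 + 9 = 5)
((62 + G)/(k + 25) + z(4, -9))*10 = ((62 - 33)/(5 + 25) + 12)*10 = (29/30 + 12)*10 = (389/30)*10 = 389/3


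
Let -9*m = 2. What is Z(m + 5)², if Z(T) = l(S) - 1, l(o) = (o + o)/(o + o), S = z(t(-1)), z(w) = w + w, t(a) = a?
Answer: 0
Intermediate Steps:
m = -2/9 (m = -⅑*2 = -2/9 ≈ -0.22222)
z(w) = 2*w
S = -2 (S = 2*(-1) = -2)
l(o) = 1 (l(o) = (2*o)/((2*o)) = (2*o)*(1/(2*o)) = 1)
Z(T) = 0 (Z(T) = 1 - 1 = 0)
Z(m + 5)² = 0² = 0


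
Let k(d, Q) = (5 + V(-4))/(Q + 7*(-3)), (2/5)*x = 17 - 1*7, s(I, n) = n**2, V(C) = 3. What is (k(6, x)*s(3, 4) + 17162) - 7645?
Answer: 9549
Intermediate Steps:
x = 25 (x = 5*(17 - 1*7)/2 = 5*(17 - 7)/2 = (5/2)*10 = 25)
k(d, Q) = 8/(-21 + Q) (k(d, Q) = (5 + 3)/(Q + 7*(-3)) = 8/(Q - 21) = 8/(-21 + Q))
(k(6, x)*s(3, 4) + 17162) - 7645 = ((8/(-21 + 25))*4**2 + 17162) - 7645 = ((8/4)*16 + 17162) - 7645 = ((8*(1/4))*16 + 17162) - 7645 = (2*16 + 17162) - 7645 = (32 + 17162) - 7645 = 17194 - 7645 = 9549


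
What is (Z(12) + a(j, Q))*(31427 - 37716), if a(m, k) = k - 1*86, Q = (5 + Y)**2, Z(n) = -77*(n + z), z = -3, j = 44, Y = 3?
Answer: 4496635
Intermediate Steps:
Z(n) = 231 - 77*n (Z(n) = -77*(n - 3) = -77*(-3 + n) = 231 - 77*n)
Q = 64 (Q = (5 + 3)**2 = 8**2 = 64)
a(m, k) = -86 + k (a(m, k) = k - 86 = -86 + k)
(Z(12) + a(j, Q))*(31427 - 37716) = ((231 - 77*12) + (-86 + 64))*(31427 - 37716) = ((231 - 924) - 22)*(-6289) = (-693 - 22)*(-6289) = -715*(-6289) = 4496635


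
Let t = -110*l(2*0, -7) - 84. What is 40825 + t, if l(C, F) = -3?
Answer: 41071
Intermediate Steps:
t = 246 (t = -110*(-3) - 84 = 330 - 84 = 246)
40825 + t = 40825 + 246 = 41071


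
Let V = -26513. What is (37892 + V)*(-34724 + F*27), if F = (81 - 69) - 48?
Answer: -406184784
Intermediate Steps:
F = -36 (F = 12 - 48 = -36)
(37892 + V)*(-34724 + F*27) = (37892 - 26513)*(-34724 - 36*27) = 11379*(-34724 - 972) = 11379*(-35696) = -406184784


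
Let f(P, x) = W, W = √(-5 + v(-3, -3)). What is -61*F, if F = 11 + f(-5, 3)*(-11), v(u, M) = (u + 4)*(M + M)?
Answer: -671 + 671*I*√11 ≈ -671.0 + 2225.5*I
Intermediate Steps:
v(u, M) = 2*M*(4 + u) (v(u, M) = (4 + u)*(2*M) = 2*M*(4 + u))
W = I*√11 (W = √(-5 + 2*(-3)*(4 - 3)) = √(-5 + 2*(-3)*1) = √(-5 - 6) = √(-11) = I*√11 ≈ 3.3166*I)
f(P, x) = I*√11
F = 11 - 11*I*√11 (F = 11 + (I*√11)*(-11) = 11 - 11*I*√11 ≈ 11.0 - 36.483*I)
-61*F = -61*(11 - 11*I*√11) = -671 + 671*I*√11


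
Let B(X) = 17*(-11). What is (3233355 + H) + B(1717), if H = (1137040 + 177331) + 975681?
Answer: 5523220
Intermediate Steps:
B(X) = -187
H = 2290052 (H = 1314371 + 975681 = 2290052)
(3233355 + H) + B(1717) = (3233355 + 2290052) - 187 = 5523407 - 187 = 5523220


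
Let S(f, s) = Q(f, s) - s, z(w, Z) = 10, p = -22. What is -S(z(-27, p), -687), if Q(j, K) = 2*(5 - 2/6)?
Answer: -2089/3 ≈ -696.33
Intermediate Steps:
Q(j, K) = 28/3 (Q(j, K) = 2*(5 - 2*⅙) = 2*(5 - ⅓) = 2*(14/3) = 28/3)
S(f, s) = 28/3 - s
-S(z(-27, p), -687) = -(28/3 - 1*(-687)) = -(28/3 + 687) = -1*2089/3 = -2089/3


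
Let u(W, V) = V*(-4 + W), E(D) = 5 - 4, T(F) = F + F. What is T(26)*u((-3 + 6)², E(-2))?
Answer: 260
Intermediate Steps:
T(F) = 2*F
E(D) = 1
T(26)*u((-3 + 6)², E(-2)) = (2*26)*(1*(-4 + (-3 + 6)²)) = 52*(1*(-4 + 3²)) = 52*(1*(-4 + 9)) = 52*(1*5) = 52*5 = 260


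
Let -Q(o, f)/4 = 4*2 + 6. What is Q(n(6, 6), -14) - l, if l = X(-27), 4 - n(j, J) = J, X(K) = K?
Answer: -29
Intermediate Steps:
n(j, J) = 4 - J
Q(o, f) = -56 (Q(o, f) = -4*(4*2 + 6) = -4*(8 + 6) = -4*14 = -56)
l = -27
Q(n(6, 6), -14) - l = -56 - 1*(-27) = -56 + 27 = -29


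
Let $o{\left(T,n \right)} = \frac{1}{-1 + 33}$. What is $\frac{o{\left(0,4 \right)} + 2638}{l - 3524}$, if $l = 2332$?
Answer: $- \frac{84417}{38144} \approx -2.2131$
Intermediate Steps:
$o{\left(T,n \right)} = \frac{1}{32}$
$\frac{o{\left(0,4 \right)} + 2638}{l - 3524} = \frac{\frac{1}{32} + 2638}{2332 - 3524} = \frac{84417}{32 \left(-1192\right)} = \frac{84417}{32} \left(- \frac{1}{1192}\right) = - \frac{84417}{38144}$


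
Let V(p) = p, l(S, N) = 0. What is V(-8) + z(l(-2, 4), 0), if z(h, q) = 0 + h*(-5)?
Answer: -8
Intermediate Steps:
z(h, q) = -5*h (z(h, q) = 0 - 5*h = -5*h)
V(-8) + z(l(-2, 4), 0) = -8 - 5*0 = -8 + 0 = -8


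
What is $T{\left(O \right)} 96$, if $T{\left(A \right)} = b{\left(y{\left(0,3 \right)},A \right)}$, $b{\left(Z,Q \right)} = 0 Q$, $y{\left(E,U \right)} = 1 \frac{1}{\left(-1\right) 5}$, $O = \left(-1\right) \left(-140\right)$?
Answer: $0$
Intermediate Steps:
$O = 140$
$y{\left(E,U \right)} = - \frac{1}{5}$ ($y{\left(E,U \right)} = 1 \frac{1}{-5} = 1 \left(- \frac{1}{5}\right) = - \frac{1}{5}$)
$b{\left(Z,Q \right)} = 0$
$T{\left(A \right)} = 0$
$T{\left(O \right)} 96 = 0 \cdot 96 = 0$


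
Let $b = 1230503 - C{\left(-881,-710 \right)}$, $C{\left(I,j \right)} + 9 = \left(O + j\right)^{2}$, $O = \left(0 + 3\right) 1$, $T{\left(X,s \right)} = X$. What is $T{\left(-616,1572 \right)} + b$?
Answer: $730047$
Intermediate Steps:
$O = 3$ ($O = 3 \cdot 1 = 3$)
$C{\left(I,j \right)} = -9 + \left(3 + j\right)^{2}$
$b = 730663$ ($b = 1230503 - - 710 \left(6 - 710\right) = 1230503 - \left(-710\right) \left(-704\right) = 1230503 - 499840 = 730663$)
$T{\left(-616,1572 \right)} + b = -616 + 730663 = 730047$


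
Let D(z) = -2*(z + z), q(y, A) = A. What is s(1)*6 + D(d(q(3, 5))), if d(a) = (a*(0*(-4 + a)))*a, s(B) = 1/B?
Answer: 6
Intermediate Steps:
d(a) = 0 (d(a) = (a*0)*a = 0*a = 0)
D(z) = -4*z
s(1)*6 + D(d(q(3, 5))) = 6/1 - 4*0 = 1*6 + 0 = 6 + 0 = 6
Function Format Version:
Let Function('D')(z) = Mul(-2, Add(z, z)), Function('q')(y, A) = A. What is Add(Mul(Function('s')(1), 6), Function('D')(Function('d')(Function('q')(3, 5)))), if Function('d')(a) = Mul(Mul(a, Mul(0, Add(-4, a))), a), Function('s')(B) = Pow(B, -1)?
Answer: 6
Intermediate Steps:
Function('d')(a) = 0 (Function('d')(a) = Mul(Mul(a, 0), a) = Mul(0, a) = 0)
Function('D')(z) = Mul(-4, z) (Function('D')(z) = Mul(-2, Mul(2, z)) = Mul(-4, z))
Add(Mul(Function('s')(1), 6), Function('D')(Function('d')(Function('q')(3, 5)))) = Add(Mul(Pow(1, -1), 6), Mul(-4, 0)) = Add(Mul(1, 6), 0) = Add(6, 0) = 6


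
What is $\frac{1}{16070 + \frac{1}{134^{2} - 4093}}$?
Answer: $\frac{13863}{222778411} \approx 6.2228 \cdot 10^{-5}$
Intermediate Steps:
$\frac{1}{16070 + \frac{1}{134^{2} - 4093}} = \frac{1}{16070 + \frac{1}{17956 - 4093}} = \frac{1}{16070 + \frac{1}{13863}} = \frac{1}{\frac{222778411}{13863}} = \frac{13863}{222778411}$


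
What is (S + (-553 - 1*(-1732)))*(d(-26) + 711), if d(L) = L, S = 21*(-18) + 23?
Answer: 564440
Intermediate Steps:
S = -355 (S = -378 + 23 = -355)
(S + (-553 - 1*(-1732)))*(d(-26) + 711) = (-355 + (-553 - 1*(-1732)))*(-26 + 711) = (-355 + (-553 + 1732))*685 = (-355 + 1179)*685 = 824*685 = 564440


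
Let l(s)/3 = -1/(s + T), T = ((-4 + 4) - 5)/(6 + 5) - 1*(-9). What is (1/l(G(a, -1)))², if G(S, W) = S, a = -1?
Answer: 6889/1089 ≈ 6.3260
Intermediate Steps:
T = 94/11 (T = (0 - 5)/11 + 9 = -5*1/11 + 9 = -5/11 + 9 = 94/11 ≈ 8.5455)
l(s) = -3/(94/11 + s) (l(s) = 3*(-1/(s + 94/11)) = 3*(-1/(94/11 + s)) = -3/(94/11 + s))
(1/l(G(a, -1)))² = (1/(-33/(94 + 11*(-1))))² = (1/(-33/(94 - 11)))² = (1/(-33/83))² = (-83/33)² = 6889/1089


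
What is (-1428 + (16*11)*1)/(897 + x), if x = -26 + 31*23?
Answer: -313/396 ≈ -0.79040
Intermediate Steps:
x = 687 (x = -26 + 713 = 687)
(-1428 + (16*11)*1)/(897 + x) = (-1428 + (16*11)*1)/(897 + 687) = (-1428 + 176*1)/1584 = (-1428 + 176)*(1/1584) = -1252*1/1584 = -313/396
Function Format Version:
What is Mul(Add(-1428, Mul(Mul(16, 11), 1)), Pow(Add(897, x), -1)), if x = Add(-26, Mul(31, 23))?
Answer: Rational(-313, 396) ≈ -0.79040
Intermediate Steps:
x = 687 (x = Add(-26, 713) = 687)
Mul(Add(-1428, Mul(Mul(16, 11), 1)), Pow(Add(897, x), -1)) = Mul(Add(-1428, Mul(Mul(16, 11), 1)), Pow(Add(897, 687), -1)) = Mul(Add(-1428, Mul(176, 1)), Pow(1584, -1)) = Mul(Add(-1428, 176), Rational(1, 1584)) = Mul(-1252, Rational(1, 1584)) = Rational(-313, 396)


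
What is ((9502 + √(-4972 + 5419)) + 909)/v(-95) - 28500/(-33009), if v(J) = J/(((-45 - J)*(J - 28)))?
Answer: 140899427090/209057 + 1230*√447/19 ≈ 6.7535e+5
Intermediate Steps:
v(J) = J/((-45 - J)*(-28 + J)) (v(J) = J/(((-45 - J)*(-28 + J))) = J*(1/((-45 - J)*(-28 + J))) = J/((-45 - J)*(-28 + J)))
((9502 + √(-4972 + 5419)) + 909)/v(-95) - 28500/(-33009) = ((9502 + √(-4972 + 5419)) + 909)/((-1*(-95)/(-1260 + (-95)² + 17*(-95)))) - 28500/(-33009) = ((9502 + √447) + 909)/((-1*(-95)/(-1260 + 9025 - 1615))) - 28500*(-1/33009) = (10411 + √447)/((-1*(-95)/6150)) + 9500/11003 = (10411 + √447)/((-1*(-95)*1/6150)) + 9500/11003 = (10411 + √447)/(19/1230) + 9500/11003 = (10411 + √447)*(1230/19) + 9500/11003 = (12805530/19 + 1230*√447/19) + 9500/11003 = 140899427090/209057 + 1230*√447/19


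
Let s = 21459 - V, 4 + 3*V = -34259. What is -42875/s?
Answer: -8575/6576 ≈ -1.3040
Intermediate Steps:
V = -11421 (V = -4/3 + (⅓)*(-34259) = -4/3 - 34259/3 = -11421)
s = 32880 (s = 21459 - 1*(-11421) = 21459 + 11421 = 32880)
-42875/s = -42875/32880 = -42875*1/32880 = -8575/6576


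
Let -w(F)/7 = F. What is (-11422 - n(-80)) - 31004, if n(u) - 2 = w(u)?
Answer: -42988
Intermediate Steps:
w(F) = -7*F
n(u) = 2 - 7*u
(-11422 - n(-80)) - 31004 = (-11422 - (2 - 7*(-80))) - 31004 = (-11422 - (2 + 560)) - 31004 = (-11422 - 1*562) - 31004 = (-11422 - 562) - 31004 = -11984 - 31004 = -42988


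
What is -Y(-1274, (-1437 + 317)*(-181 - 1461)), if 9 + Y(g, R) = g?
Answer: 1283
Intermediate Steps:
Y(g, R) = -9 + g
-Y(-1274, (-1437 + 317)*(-181 - 1461)) = -(-9 - 1274) = -1*(-1283) = 1283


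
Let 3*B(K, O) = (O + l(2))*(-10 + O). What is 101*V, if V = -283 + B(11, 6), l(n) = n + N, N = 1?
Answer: -29795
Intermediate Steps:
l(n) = 1 + n (l(n) = n + 1 = 1 + n)
B(K, O) = (-10 + O)*(3 + O)/3 (B(K, O) = ((O + (1 + 2))*(-10 + O))/3 = ((O + 3)*(-10 + O))/3 = ((3 + O)*(-10 + O))/3 = ((-10 + O)*(3 + O))/3 = (-10 + O)*(3 + O)/3)
V = -295 (V = -283 + (-10 - 7/3*6 + (⅓)*6²) = -283 + (-10 - 14 + (⅓)*36) = -283 + (-10 - 14 + 12) = -283 - 12 = -295)
101*V = 101*(-295) = -29795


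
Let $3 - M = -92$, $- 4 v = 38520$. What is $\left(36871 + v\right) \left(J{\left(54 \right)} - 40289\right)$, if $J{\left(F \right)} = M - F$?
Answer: $-1096395768$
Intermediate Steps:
$v = -9630$ ($v = \left(- \frac{1}{4}\right) 38520 = -9630$)
$M = 95$ ($M = 3 - -92 = 3 + 92 = 95$)
$J{\left(F \right)} = 95 - F$
$\left(36871 + v\right) \left(J{\left(54 \right)} - 40289\right) = \left(36871 - 9630\right) \left(\left(95 - 54\right) - 40289\right) = 27241 \left(\left(95 - 54\right) - 40289\right) = 27241 \left(41 - 40289\right) = 27241 \left(-40248\right) = -1096395768$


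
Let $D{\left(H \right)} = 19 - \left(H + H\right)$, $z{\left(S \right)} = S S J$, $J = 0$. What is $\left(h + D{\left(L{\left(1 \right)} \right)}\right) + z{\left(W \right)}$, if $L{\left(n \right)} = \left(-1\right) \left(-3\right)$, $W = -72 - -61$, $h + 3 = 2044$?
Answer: $2054$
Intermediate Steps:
$h = 2041$ ($h = -3 + 2044 = 2041$)
$W = -11$ ($W = -72 + 61 = -11$)
$L{\left(n \right)} = 3$
$z{\left(S \right)} = 0$ ($z{\left(S \right)} = S S 0 = S^{2} \cdot 0 = 0$)
$D{\left(H \right)} = 19 - 2 H$
$\left(h + D{\left(L{\left(1 \right)} \right)}\right) + z{\left(W \right)} = \left(2041 + \left(19 - 6\right)\right) + 0 = \left(2041 + 13\right) + 0 = 2054 + 0 = 2054$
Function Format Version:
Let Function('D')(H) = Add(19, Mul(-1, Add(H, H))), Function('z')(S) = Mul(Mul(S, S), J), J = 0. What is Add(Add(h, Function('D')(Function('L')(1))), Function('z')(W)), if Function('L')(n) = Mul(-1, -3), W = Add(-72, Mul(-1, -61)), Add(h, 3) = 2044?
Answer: 2054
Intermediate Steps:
h = 2041 (h = Add(-3, 2044) = 2041)
W = -11 (W = Add(-72, 61) = -11)
Function('L')(n) = 3
Function('z')(S) = 0 (Function('z')(S) = Mul(Mul(S, S), 0) = Mul(Pow(S, 2), 0) = 0)
Function('D')(H) = Add(19, Mul(-2, H)) (Function('D')(H) = Add(19, Mul(-1, Mul(2, H))) = Add(19, Mul(-2, H)))
Add(Add(h, Function('D')(Function('L')(1))), Function('z')(W)) = Add(Add(2041, Add(19, Mul(-2, 3))), 0) = Add(Add(2041, Add(19, -6)), 0) = Add(Add(2041, 13), 0) = Add(2054, 0) = 2054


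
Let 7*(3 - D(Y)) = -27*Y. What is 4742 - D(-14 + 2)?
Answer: 33497/7 ≈ 4785.3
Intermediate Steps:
D(Y) = 3 + 27*Y/7 (D(Y) = 3 - (-27)*Y/7 = 3 + 27*Y/7)
4742 - D(-14 + 2) = 4742 - (3 + 27*(-14 + 2)/7) = 4742 - (3 + (27/7)*(-12)) = 4742 - (3 - 324/7) = 4742 - 1*(-303/7) = 4742 + 303/7 = 33497/7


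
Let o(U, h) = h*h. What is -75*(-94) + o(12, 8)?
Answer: 7114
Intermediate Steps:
o(U, h) = h²
-75*(-94) + o(12, 8) = -75*(-94) + 8² = 7050 + 64 = 7114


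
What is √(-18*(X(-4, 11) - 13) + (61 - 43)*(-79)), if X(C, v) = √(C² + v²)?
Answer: 3*√(-132 - 2*√137) ≈ 37.399*I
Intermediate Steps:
√(-18*(X(-4, 11) - 13) + (61 - 43)*(-79)) = √(-18*(√((-4)² + 11²) - 13) + (61 - 43)*(-79)) = √(-18*(√(16 + 121) - 13) + 18*(-79)) = √(-18*(√137 - 13) - 1422) = √(-18*(-13 + √137) - 1422) = √((234 - 18*√137) - 1422) = √(-1188 - 18*√137)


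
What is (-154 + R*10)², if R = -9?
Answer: 59536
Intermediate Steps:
(-154 + R*10)² = (-154 - 9*10)² = (-154 - 90)² = (-244)² = 59536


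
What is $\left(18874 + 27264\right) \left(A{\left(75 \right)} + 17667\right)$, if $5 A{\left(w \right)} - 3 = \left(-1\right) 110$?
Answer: $\frac{4070663464}{5} \approx 8.1413 \cdot 10^{8}$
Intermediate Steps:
$A{\left(w \right)} = - \frac{107}{5}$ ($A{\left(w \right)} = \frac{3}{5} + \frac{\left(-1\right) 110}{5} = \frac{3}{5} + \frac{1}{5} \left(-110\right) = \frac{3}{5} - 22 = - \frac{107}{5}$)
$\left(18874 + 27264\right) \left(A{\left(75 \right)} + 17667\right) = \left(18874 + 27264\right) \left(- \frac{107}{5} + 17667\right) = 46138 \cdot \frac{88228}{5} = \frac{4070663464}{5}$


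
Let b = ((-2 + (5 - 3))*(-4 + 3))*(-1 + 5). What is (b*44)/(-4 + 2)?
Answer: 0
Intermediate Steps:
b = 0 (b = ((-2 + 2)*(-1))*4 = (0*(-1))*4 = 0*4 = 0)
(b*44)/(-4 + 2) = (0*44)/(-4 + 2) = 0/(-2) = 0*(-½) = 0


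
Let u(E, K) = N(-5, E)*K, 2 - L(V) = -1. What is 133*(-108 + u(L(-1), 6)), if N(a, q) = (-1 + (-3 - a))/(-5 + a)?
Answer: -72219/5 ≈ -14444.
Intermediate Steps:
N(a, q) = (-4 - a)/(-5 + a)
L(V) = 3 (L(V) = 2 - 1*(-1) = 2 + 1 = 3)
u(E, K) = -K/10 (u(E, K) = ((-4 - 1*(-5))/(-5 - 5))*K = ((-4 + 5)/(-10))*K = (-1/10*1)*K = -K/10)
133*(-108 + u(L(-1), 6)) = 133*(-108 - 1/10*6) = 133*(-108 - 3/5) = 133*(-543/5) = -72219/5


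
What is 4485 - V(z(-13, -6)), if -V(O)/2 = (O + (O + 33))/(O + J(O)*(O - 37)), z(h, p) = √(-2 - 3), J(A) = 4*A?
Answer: (-89634*I + 659291*√5)/(-20*I + 147*√5) ≈ 4485.0 + 0.1984*I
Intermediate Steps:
z(h, p) = I*√5 (z(h, p) = √(-5) = I*√5)
V(O) = -2*(33 + 2*O)/(O + 4*O*(-37 + O)) (V(O) = -2*(O + (O + 33))/(O + (4*O)*(O - 37)) = -2*(O + (33 + O))/(O + (4*O)*(-37 + O)) = -2*(33 + 2*O)/(O + 4*O*(-37 + O)))
4485 - V(z(-13, -6)) = 4485 - 2*(-33 - 2*I*√5)/((I*√5)*(-147 + 4*(I*√5))) = 4485 - 2*(-I*√5/5)*(-33 - 2*I*√5)/(-147 + 4*I*√5) = 4485 - (-2)*I*√5*(-33 - 2*I*√5)/(5*(-147 + 4*I*√5)) = 4485 + 2*I*√5*(-33 - 2*I*√5)/(5*(-147 + 4*I*√5))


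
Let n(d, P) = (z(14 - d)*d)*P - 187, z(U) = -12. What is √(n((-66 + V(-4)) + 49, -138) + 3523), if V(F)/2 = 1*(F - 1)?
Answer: 4*I*√2586 ≈ 203.41*I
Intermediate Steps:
V(F) = -2 + 2*F (V(F) = 2*(1*(F - 1)) = 2*(1*(-1 + F)) = 2*(-1 + F) = -2 + 2*F)
n(d, P) = -187 - 12*P*d (n(d, P) = (-12*d)*P - 187 = -12*P*d - 187 = -187 - 12*P*d)
√(n((-66 + V(-4)) + 49, -138) + 3523) = √((-187 - 12*(-138)*((-66 + (-2 + 2*(-4))) + 49)) + 3523) = √((-187 - 12*(-138)*((-66 + (-2 - 8)) + 49)) + 3523) = √((-187 - 12*(-138)*((-66 - 10) + 49)) + 3523) = √((-187 - 12*(-138)*(-76 + 49)) + 3523) = √((-187 - 12*(-138)*(-27)) + 3523) = √((-187 - 44712) + 3523) = √(-44899 + 3523) = √(-41376) = 4*I*√2586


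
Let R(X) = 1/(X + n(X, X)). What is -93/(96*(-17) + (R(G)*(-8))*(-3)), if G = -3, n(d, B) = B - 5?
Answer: 341/5992 ≈ 0.056909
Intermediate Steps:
n(d, B) = -5 + B
R(X) = 1/(-5 + 2*X) (R(X) = 1/(X + (-5 + X)) = 1/(-5 + 2*X))
-93/(96*(-17) + (R(G)*(-8))*(-3)) = -93/(96*(-17) + (-8/(-5 + 2*(-3)))*(-3)) = -93/(-1632 + (-8/(-5 - 6))*(-3)) = -93/(-1632 + (-8/(-11))*(-3)) = -93/(-1632 - 1/11*(-8)*(-3)) = -93/(-1632 + (8/11)*(-3)) = -93/(-1632 - 24/11) = -93/(-17976/11) = -11/17976*(-93) = 341/5992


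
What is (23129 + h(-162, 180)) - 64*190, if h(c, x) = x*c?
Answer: -18191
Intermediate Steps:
h(c, x) = c*x
(23129 + h(-162, 180)) - 64*190 = (23129 - 162*180) - 64*190 = (23129 - 29160) - 12160 = -6031 - 12160 = -18191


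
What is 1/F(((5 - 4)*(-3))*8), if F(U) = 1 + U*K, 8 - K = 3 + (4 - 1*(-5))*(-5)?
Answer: -1/1199 ≈ -0.00083403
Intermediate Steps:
K = 50 (K = 8 - (3 + (4 - 1*(-5))*(-5)) = 8 - (3 + (4 + 5)*(-5)) = 8 - (3 + 9*(-5)) = 8 - (3 - 45) = 8 - 1*(-42) = 8 + 42 = 50)
F(U) = 1 + 50*U (F(U) = 1 + U*50 = 1 + 50*U)
1/F(((5 - 4)*(-3))*8) = 1/(1 + 50*(((5 - 4)*(-3))*8)) = 1/(1 + 50*((1*(-3))*8)) = 1/(1 + 50*(-3*8)) = 1/(1 + 50*(-24)) = 1/(1 - 1200) = 1/(-1199) = -1/1199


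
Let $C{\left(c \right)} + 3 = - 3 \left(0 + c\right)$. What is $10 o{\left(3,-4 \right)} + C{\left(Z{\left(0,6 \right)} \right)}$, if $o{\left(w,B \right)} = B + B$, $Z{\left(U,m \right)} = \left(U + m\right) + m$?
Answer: $-119$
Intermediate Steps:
$Z{\left(U,m \right)} = U + 2 m$
$o{\left(w,B \right)} = 2 B$
$C{\left(c \right)} = -3 - 3 c$ ($C{\left(c \right)} = -3 - 3 \left(0 + c\right) = -3 - 3 c$)
$10 o{\left(3,-4 \right)} + C{\left(Z{\left(0,6 \right)} \right)} = 10 \cdot 2 \left(-4\right) - \left(3 + 3 \left(0 + 2 \cdot 6\right)\right) = 10 \left(-8\right) - \left(3 + 3 \left(0 + 12\right)\right) = -80 - 39 = -119$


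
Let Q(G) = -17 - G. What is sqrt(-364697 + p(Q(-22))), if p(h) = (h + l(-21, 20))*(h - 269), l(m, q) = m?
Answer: I*sqrt(360473) ≈ 600.39*I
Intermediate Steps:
p(h) = (-269 + h)*(-21 + h) (p(h) = (h - 21)*(h - 269) = (-21 + h)*(-269 + h) = (-269 + h)*(-21 + h))
sqrt(-364697 + p(Q(-22))) = sqrt(-364697 + (5649 + (-17 - 1*(-22))**2 - 290*(-17 - 1*(-22)))) = sqrt(-364697 + (5649 + (-17 + 22)**2 - 290*(-17 + 22))) = sqrt(-364697 + (5649 + 5**2 - 290*5)) = sqrt(-364697 + (5649 + 25 - 1450)) = sqrt(-364697 + 4224) = sqrt(-360473) = I*sqrt(360473)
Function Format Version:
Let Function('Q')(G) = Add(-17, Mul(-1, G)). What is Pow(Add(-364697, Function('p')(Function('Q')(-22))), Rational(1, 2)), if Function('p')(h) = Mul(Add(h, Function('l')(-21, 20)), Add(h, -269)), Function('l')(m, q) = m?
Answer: Mul(I, Pow(360473, Rational(1, 2))) ≈ Mul(600.39, I)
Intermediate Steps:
Function('p')(h) = Mul(Add(-269, h), Add(-21, h)) (Function('p')(h) = Mul(Add(h, -21), Add(h, -269)) = Mul(Add(-21, h), Add(-269, h)) = Mul(Add(-269, h), Add(-21, h)))
Pow(Add(-364697, Function('p')(Function('Q')(-22))), Rational(1, 2)) = Pow(Add(-364697, Add(5649, Pow(Add(-17, Mul(-1, -22)), 2), Mul(-290, Add(-17, Mul(-1, -22))))), Rational(1, 2)) = Pow(Add(-364697, Add(5649, Pow(Add(-17, 22), 2), Mul(-290, Add(-17, 22)))), Rational(1, 2)) = Pow(Add(-364697, Add(5649, Pow(5, 2), Mul(-290, 5))), Rational(1, 2)) = Pow(Add(-364697, Add(5649, 25, -1450)), Rational(1, 2)) = Pow(Add(-364697, 4224), Rational(1, 2)) = Pow(-360473, Rational(1, 2)) = Mul(I, Pow(360473, Rational(1, 2)))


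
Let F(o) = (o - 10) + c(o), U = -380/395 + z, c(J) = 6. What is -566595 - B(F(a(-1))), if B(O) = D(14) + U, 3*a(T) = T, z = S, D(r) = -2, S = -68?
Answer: -44755399/79 ≈ -5.6652e+5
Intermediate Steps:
z = -68
U = -5448/79 (U = -380/395 - 68 = -380*1/395 - 68 = -76/79 - 68 = -5448/79 ≈ -68.962)
a(T) = T/3
F(o) = -4 + o (F(o) = (o - 10) + 6 = (-10 + o) + 6 = -4 + o)
B(O) = -5606/79 (B(O) = -2 - 5448/79 = -5606/79)
-566595 - B(F(a(-1))) = -566595 - 1*(-5606/79) = -566595 + 5606/79 = -44755399/79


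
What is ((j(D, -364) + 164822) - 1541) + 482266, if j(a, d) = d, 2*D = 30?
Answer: 645183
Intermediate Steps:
D = 15 (D = (½)*30 = 15)
((j(D, -364) + 164822) - 1541) + 482266 = ((-364 + 164822) - 1541) + 482266 = (164458 - 1541) + 482266 = 162917 + 482266 = 645183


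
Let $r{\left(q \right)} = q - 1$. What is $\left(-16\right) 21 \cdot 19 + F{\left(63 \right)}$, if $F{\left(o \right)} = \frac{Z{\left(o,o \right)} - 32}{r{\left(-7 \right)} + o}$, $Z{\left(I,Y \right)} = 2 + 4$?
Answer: $- \frac{351146}{55} \approx -6384.5$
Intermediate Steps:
$r{\left(q \right)} = -1 + q$ ($r{\left(q \right)} = q - 1 = -1 + q$)
$Z{\left(I,Y \right)} = 6$
$F{\left(o \right)} = - \frac{26}{-8 + o}$ ($F{\left(o \right)} = \frac{6 - 32}{\left(-1 - 7\right) + o} = - \frac{26}{-8 + o}$)
$\left(-16\right) 21 \cdot 19 + F{\left(63 \right)} = \left(-16\right) 21 \cdot 19 - \frac{26}{-8 + 63} = \left(-336\right) 19 - \frac{26}{55} = -6384 - \frac{26}{55} = - \frac{351146}{55}$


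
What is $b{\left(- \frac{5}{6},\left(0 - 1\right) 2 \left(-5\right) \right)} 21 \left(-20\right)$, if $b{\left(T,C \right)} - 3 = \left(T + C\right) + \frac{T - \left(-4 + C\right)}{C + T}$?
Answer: $- \frac{52766}{11} \approx -4796.9$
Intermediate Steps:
$b{\left(T,C \right)} = 3 + C + T + \frac{4 + T - C}{C + T}$ ($b{\left(T,C \right)} = 3 + \left(\left(T + C\right) + \frac{T - \left(-4 + C\right)}{C + T}\right) = 3 + \left(\left(C + T\right) + \frac{4 + T - C}{C + T}\right) = 3 + \left(C + T + \frac{4 + T - C}{C + T}\right) = 3 + C + T + \frac{4 + T - C}{C + T}$)
$b{\left(- \frac{5}{6},\left(0 - 1\right) 2 \left(-5\right) \right)} 21 \left(-20\right) = \frac{4 + \left(\left(0 - 1\right) 2 \left(-5\right)\right)^{2} + \left(- \frac{5}{6}\right)^{2} + 2 \left(0 - 1\right) 2 \left(-5\right) + 4 \left(- \frac{5}{6}\right) + 2 \left(0 - 1\right) 2 \left(-5\right) \left(- \frac{5}{6}\right)}{\left(0 - 1\right) 2 \left(-5\right) - \frac{5}{6}} \cdot 21 \left(-20\right) = \frac{4 + \left(\left(-1\right) 2 \left(-5\right)\right)^{2} + \left(\left(-5\right) \frac{1}{6}\right)^{2} + 2 \left(-1\right) 2 \left(-5\right) + 4 \left(\left(-5\right) \frac{1}{6}\right) + 2 \left(-1\right) 2 \left(-5\right) \left(\left(-5\right) \frac{1}{6}\right)}{\left(-1\right) 2 \left(-5\right) - \frac{5}{6}} \cdot 21 \left(-20\right) = \frac{4 + \left(\left(-2\right) \left(-5\right)\right)^{2} + \left(- \frac{5}{6}\right)^{2} + 2 \left(\left(-2\right) \left(-5\right)\right) + 4 \left(- \frac{5}{6}\right) + 2 \left(\left(-2\right) \left(-5\right)\right) \left(- \frac{5}{6}\right)}{\left(-2\right) \left(-5\right) - \frac{5}{6}} \cdot 21 \left(-20\right) = \frac{4 + 10^{2} + \frac{25}{36} + 2 \cdot 10 - \frac{10}{3} + 2 \cdot 10 \left(- \frac{5}{6}\right)}{10 - \frac{5}{6}} \cdot 21 \left(-20\right) = \frac{4 + 100 + \frac{25}{36} + 20 - \frac{10}{3} - \frac{50}{3}}{\frac{55}{6}} \cdot 21 \left(-20\right) = \frac{6}{55} \cdot \frac{3769}{36} \cdot 21 \left(-20\right) = \frac{3769}{330} \cdot 21 \left(-20\right) = \frac{26383}{110} \left(-20\right) = - \frac{52766}{11}$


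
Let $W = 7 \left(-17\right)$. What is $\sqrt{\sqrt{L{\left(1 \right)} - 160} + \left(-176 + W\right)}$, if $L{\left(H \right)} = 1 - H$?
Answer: $\sqrt{-295 + 4 i \sqrt{10}} \approx 0.3681 + 17.18 i$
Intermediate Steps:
$W = -119$
$\sqrt{\sqrt{L{\left(1 \right)} - 160} + \left(-176 + W\right)} = \sqrt{\sqrt{\left(1 - 1\right) - 160} - 295} = \sqrt{\sqrt{0 - 160} - 295} = \sqrt{\sqrt{-160} - 295} = \sqrt{4 i \sqrt{10} - 295} = \sqrt{-295 + 4 i \sqrt{10}}$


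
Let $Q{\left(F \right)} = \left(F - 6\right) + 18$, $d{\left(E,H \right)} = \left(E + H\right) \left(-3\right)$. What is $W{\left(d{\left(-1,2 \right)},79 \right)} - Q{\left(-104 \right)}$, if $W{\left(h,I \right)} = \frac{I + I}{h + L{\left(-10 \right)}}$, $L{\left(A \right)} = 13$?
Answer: $\frac{539}{5} \approx 107.8$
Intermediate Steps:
$d{\left(E,H \right)} = - 3 E - 3 H$
$W{\left(h,I \right)} = \frac{2 I}{13 + h}$ ($W{\left(h,I \right)} = \frac{I + I}{h + 13} = \frac{2 I}{13 + h}$)
$Q{\left(F \right)} = 12 + F$ ($Q{\left(F \right)} = \left(-6 + F\right) + 18 = 12 + F$)
$W{\left(d{\left(-1,2 \right)},79 \right)} - Q{\left(-104 \right)} = 2 \cdot 79 \frac{1}{13 - 3} - \left(12 - 104\right) = 2 \cdot 79 \frac{1}{13 + \left(3 - 6\right)} - -92 = 2 \cdot 79 \frac{1}{13 - 3} + 92 = 2 \cdot 79 \cdot \frac{1}{10} + 92 = \frac{79}{5} + 92 = \frac{539}{5}$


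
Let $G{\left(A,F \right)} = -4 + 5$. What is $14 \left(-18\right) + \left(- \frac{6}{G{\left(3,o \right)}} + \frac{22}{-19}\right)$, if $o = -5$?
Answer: $- \frac{4924}{19} \approx -259.16$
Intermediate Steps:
$G{\left(A,F \right)} = 1$
$14 \left(-18\right) + \left(- \frac{6}{G{\left(3,o \right)}} + \frac{22}{-19}\right) = 14 \left(-18\right) + \left(- \frac{6}{1} + \frac{22}{-19}\right) = -252 + \left(\left(-6\right) 1 + 22 \left(- \frac{1}{19}\right)\right) = -252 - \frac{136}{19} = - \frac{4924}{19}$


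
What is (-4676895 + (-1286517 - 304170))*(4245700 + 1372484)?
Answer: -35212428911088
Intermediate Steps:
(-4676895 + (-1286517 - 304170))*(4245700 + 1372484) = (-4676895 - 1590687)*5618184 = -6267582*5618184 = -35212428911088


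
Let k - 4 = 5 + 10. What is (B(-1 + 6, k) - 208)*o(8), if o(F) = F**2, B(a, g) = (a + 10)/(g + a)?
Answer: -13272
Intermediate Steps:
k = 19 (k = 4 + (5 + 10) = 4 + 15 = 19)
B(a, g) = (10 + a)/(a + g)
(B(-1 + 6, k) - 208)*o(8) = ((10 + (-1 + 6))/((-1 + 6) + 19) - 208)*8**2 = ((10 + 5)/(5 + 19) - 208)*64 = (15/24 - 208)*64 = ((1/24)*15 - 208)*64 = (5/8 - 208)*64 = -1659/8*64 = -13272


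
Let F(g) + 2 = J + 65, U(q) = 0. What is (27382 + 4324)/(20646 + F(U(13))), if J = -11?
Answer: 15853/10349 ≈ 1.5318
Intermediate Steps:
F(g) = 52 (F(g) = -2 + (-11 + 65) = -2 + 54 = 52)
(27382 + 4324)/(20646 + F(U(13))) = (27382 + 4324)/(20646 + 52) = 31706/20698 = 31706*(1/20698) = 15853/10349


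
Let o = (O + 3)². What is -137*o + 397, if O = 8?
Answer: -16180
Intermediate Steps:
o = 121 (o = (8 + 3)² = 11² = 121)
-137*o + 397 = -137*121 + 397 = -16577 + 397 = -16180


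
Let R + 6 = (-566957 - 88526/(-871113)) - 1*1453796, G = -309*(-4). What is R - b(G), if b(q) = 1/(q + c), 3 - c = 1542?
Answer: -177791243679970/87982413 ≈ -2.0208e+6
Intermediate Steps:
c = -1539 (c = 3 - 1*1542 = 3 - 1542 = -1539)
G = 1236
b(q) = 1/(-1539 + q) (b(q) = 1/(q - 1539) = 1/(-1539 + q))
R = -1760309346241/871113 (R = -6 + ((-566957 - 88526/(-871113)) - 1*1453796) = -6 + ((-566957 - 88526*(-1)/871113) - 1453796) = -6 + ((-566957 - 1*(-88526/871113)) - 1453796) = -6 + ((-566957 + 88526/871113) - 1453796) = -6 + (-493883524615/871113 - 1453796) = -6 - 1760304119563/871113 = -1760309346241/871113 ≈ -2.0208e+6)
R - b(G) = -1760309346241/871113 - 1/(-1539 + 1236) = -1760309346241/871113 - 1/(-303) = -1760309346241/871113 - 1*(-1/303) = -1760309346241/871113 + 1/303 = -177791243679970/87982413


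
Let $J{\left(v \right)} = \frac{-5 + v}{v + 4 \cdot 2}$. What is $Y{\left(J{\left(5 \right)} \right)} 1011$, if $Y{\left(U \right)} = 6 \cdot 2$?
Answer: $12132$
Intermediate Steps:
$J{\left(v \right)} = \frac{-5 + v}{8 + v}$ ($J{\left(v \right)} = \frac{-5 + v}{v + 8} = \frac{-5 + v}{8 + v}$)
$Y{\left(U \right)} = 12$
$Y{\left(J{\left(5 \right)} \right)} 1011 = 12 \cdot 1011 = 12132$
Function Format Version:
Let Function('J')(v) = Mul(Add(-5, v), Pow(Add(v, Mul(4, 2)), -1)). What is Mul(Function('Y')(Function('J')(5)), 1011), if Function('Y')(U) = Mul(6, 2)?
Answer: 12132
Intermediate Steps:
Function('J')(v) = Mul(Pow(Add(8, v), -1), Add(-5, v)) (Function('J')(v) = Mul(Add(-5, v), Pow(Add(v, 8), -1)) = Mul(Add(-5, v), Pow(Add(8, v), -1)) = Mul(Pow(Add(8, v), -1), Add(-5, v)))
Function('Y')(U) = 12
Mul(Function('Y')(Function('J')(5)), 1011) = Mul(12, 1011) = 12132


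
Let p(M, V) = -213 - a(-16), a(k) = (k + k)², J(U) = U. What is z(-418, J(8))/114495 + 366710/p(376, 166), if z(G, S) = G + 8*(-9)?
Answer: -8397413516/28326063 ≈ -296.46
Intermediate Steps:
a(k) = 4*k² (a(k) = (2*k)² = 4*k²)
z(G, S) = -72 + G (z(G, S) = G - 72 = -72 + G)
p(M, V) = -1237 (p(M, V) = -213 - 4*(-16)² = -213 - 4*256 = -213 - 1*1024 = -213 - 1024 = -1237)
z(-418, J(8))/114495 + 366710/p(376, 166) = (-72 - 418)/114495 + 366710/(-1237) = -490*1/114495 + 366710*(-1/1237) = -98/22899 - 366710/1237 = -8397413516/28326063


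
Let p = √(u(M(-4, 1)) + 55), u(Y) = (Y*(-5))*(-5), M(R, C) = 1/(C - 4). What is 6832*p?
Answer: 13664*√105/3 ≈ 46671.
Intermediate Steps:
M(R, C) = 1/(-4 + C)
u(Y) = 25*Y (u(Y) = -5*Y*(-5) = 25*Y)
p = 2*√105/3 (p = √(25/(-4 + 1) + 55) = √(25/(-3) + 55) = √(25*(-⅓) + 55) = √(-25/3 + 55) = √(140/3) = 2*√105/3 ≈ 6.8313)
6832*p = 6832*(2*√105/3) = 13664*√105/3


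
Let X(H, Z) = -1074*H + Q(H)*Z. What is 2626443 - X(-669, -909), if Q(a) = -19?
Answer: 1890666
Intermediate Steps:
X(H, Z) = -1074*H - 19*Z
2626443 - X(-669, -909) = 2626443 - (-1074*(-669) - 19*(-909)) = 2626443 - (718506 + 17271) = 2626443 - 1*735777 = 2626443 - 735777 = 1890666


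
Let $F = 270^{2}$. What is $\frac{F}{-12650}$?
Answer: $- \frac{1458}{253} \approx -5.7628$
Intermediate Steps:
$F = 72900$
$\frac{F}{-12650} = \frac{72900}{-12650} = 72900 \left(- \frac{1}{12650}\right) = - \frac{1458}{253}$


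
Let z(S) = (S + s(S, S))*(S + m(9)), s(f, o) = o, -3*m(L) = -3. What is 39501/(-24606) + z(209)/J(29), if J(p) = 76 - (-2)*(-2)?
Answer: 4993219/4101 ≈ 1217.6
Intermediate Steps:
m(L) = 1 (m(L) = -1/3*(-3) = 1)
z(S) = 2*S*(1 + S) (z(S) = (S + S)*(S + 1) = (2*S)*(1 + S) = 2*S*(1 + S))
J(p) = 72 (J(p) = 76 - 1*4 = 76 - 4 = 72)
39501/(-24606) + z(209)/J(29) = 39501/(-24606) + (2*209*(1 + 209))/72 = 39501*(-1/24606) + (2*209*210)*(1/72) = -4389/2734 + 87780*(1/72) = -4389/2734 + 7315/6 = 4993219/4101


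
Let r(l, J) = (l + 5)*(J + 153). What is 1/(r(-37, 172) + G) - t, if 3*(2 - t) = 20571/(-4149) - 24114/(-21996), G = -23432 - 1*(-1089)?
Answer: -545721223771/166009563954 ≈ -3.2873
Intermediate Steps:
r(l, J) = (5 + l)*(153 + J)
G = -22343 (G = -23432 + 1089 = -22343)
t = 16666651/5070078 (t = 2 - (20571/(-4149) - 24114/(-21996))/3 = 2 - (20571*(-1/4149) - 24114*(-1/21996))/3 = 2 - (-6857/1383 + 4019/3666)/3 = 2 - ⅓*(-6526495/1690026) = 2 + 6526495/5070078 = 16666651/5070078 ≈ 3.2873)
1/(r(-37, 172) + G) - t = 1/((765 + 5*172 + 153*(-37) + 172*(-37)) - 22343) - 1*16666651/5070078 = 1/((765 + 860 - 5661 - 6364) - 22343) - 16666651/5070078 = 1/(-10400 - 22343) - 16666651/5070078 = 1/(-32743) - 16666651/5070078 = -1/32743 - 16666651/5070078 = -545721223771/166009563954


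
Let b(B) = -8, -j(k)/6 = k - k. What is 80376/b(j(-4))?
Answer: -10047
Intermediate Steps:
j(k) = 0 (j(k) = -6*(k - k) = -6*0 = 0)
80376/b(j(-4)) = 80376/(-8) = 80376*(-⅛) = -10047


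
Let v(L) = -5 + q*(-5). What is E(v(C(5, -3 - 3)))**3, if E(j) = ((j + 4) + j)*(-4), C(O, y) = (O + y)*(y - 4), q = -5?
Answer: -5451776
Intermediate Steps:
C(O, y) = (-4 + y)*(O + y) (C(O, y) = (O + y)*(-4 + y) = (-4 + y)*(O + y))
v(L) = 20 (v(L) = -5 - 5*(-5) = -5 + 25 = 20)
E(j) = -16 - 8*j (E(j) = ((4 + j) + j)*(-4) = (4 + 2*j)*(-4) = -16 - 8*j)
E(v(C(5, -3 - 3)))**3 = (-16 - 8*20)**3 = (-16 - 160)**3 = (-176)**3 = -5451776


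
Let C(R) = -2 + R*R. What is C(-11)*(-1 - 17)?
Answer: -2142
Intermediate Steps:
C(R) = -2 + R²
C(-11)*(-1 - 17) = (-2 + (-11)²)*(-1 - 17) = (-2 + 121)*(-18) = 119*(-18) = -2142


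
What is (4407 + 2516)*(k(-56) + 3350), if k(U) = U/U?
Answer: 23198973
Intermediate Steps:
k(U) = 1
(4407 + 2516)*(k(-56) + 3350) = (4407 + 2516)*(1 + 3350) = 6923*3351 = 23198973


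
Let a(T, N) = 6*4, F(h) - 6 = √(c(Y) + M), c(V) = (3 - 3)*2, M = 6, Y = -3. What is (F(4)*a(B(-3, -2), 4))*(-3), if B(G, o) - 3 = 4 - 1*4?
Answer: -432 - 72*√6 ≈ -608.36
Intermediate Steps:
B(G, o) = 3 (B(G, o) = 3 + (4 - 1*4) = 3 + (4 - 4) = 3 + 0 = 3)
c(V) = 0 (c(V) = 0*2 = 0)
F(h) = 6 + √6 (F(h) = 6 + √(0 + 6) = 6 + √6)
a(T, N) = 24
(F(4)*a(B(-3, -2), 4))*(-3) = ((6 + √6)*24)*(-3) = (144 + 24*√6)*(-3) = -432 - 72*√6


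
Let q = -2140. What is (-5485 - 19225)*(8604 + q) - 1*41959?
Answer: -159767399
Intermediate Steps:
(-5485 - 19225)*(8604 + q) - 1*41959 = (-5485 - 19225)*(8604 - 2140) - 1*41959 = -24710*6464 - 41959 = -159725440 - 41959 = -159767399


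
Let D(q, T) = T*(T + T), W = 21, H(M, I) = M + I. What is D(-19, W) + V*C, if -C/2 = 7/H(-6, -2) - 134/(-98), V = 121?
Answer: 149519/196 ≈ 762.85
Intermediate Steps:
H(M, I) = I + M
C = -193/196 (C = -2*(7/(-2 - 6) - 134/(-98)) = -2*(7/(-8) - 134*(-1/98)) = -2*(7*(-1/8) + 67/49) = -2*(-7/8 + 67/49) = -2*193/392 = -193/196 ≈ -0.98469)
D(q, T) = 2*T**2 (D(q, T) = T*(2*T) = 2*T**2)
D(-19, W) + V*C = 2*21**2 + 121*(-193/196) = 2*441 - 23353/196 = 882 - 23353/196 = 149519/196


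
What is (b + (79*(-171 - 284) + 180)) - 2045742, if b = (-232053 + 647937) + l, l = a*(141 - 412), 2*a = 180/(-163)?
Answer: -271472159/163 ≈ -1.6655e+6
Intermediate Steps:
a = -90/163 (a = (180/(-163))/2 = (180*(-1/163))/2 = (½)*(-180/163) = -90/163 ≈ -0.55215)
l = 24390/163 (l = -90*(141 - 412)/163 = -90/163*(-271) = 24390/163 ≈ 149.63)
b = 67813482/163 (b = (-232053 + 647937) + 24390/163 = 415884 + 24390/163 = 67813482/163 ≈ 4.1603e+5)
(b + (79*(-171 - 284) + 180)) - 2045742 = (67813482/163 + (79*(-171 - 284) + 180)) - 2045742 = (67813482/163 + (79*(-455) + 180)) - 2045742 = (67813482/163 + (-35945 + 180)) - 2045742 = (67813482/163 - 35765) - 2045742 = 61983787/163 - 2045742 = -271472159/163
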